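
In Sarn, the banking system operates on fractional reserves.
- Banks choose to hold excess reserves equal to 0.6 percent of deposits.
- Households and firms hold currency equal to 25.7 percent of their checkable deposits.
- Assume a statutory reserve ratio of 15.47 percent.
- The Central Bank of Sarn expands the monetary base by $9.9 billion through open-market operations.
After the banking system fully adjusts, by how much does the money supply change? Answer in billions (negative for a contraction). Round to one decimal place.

The money multiplier is m = (1 + c) / (rr + e + c) = (1 + 0.257) / (0.1547 + 0.006 + 0.257) ≈ 3.0093.
The purchase adds 9.9 billion of base, so ΔM = m × ΔMB = 3.0093 × (+9.9) ≈ 29.7921 billion.

$29.8 billion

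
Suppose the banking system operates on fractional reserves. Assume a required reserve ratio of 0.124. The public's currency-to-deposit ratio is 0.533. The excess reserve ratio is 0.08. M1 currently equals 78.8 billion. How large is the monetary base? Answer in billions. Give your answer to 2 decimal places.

The money multiplier is m = (1 + c) / (rr + e + c) = (1 + 0.533) / (0.124 + 0.08 + 0.533) ≈ 2.08005.
MB = M / m = 78.8 / 2.08005 ≈ 37.8837 billion.

37.88 billion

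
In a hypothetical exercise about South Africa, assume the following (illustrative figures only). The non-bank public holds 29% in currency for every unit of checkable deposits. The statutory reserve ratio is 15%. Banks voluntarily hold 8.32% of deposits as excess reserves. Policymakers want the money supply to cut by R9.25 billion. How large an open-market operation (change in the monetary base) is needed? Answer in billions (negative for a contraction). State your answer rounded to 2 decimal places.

The money multiplier is m = (1 + c) / (rr + e + c) = (1 + 0.29) / (0.15 + 0.0832 + 0.29) ≈ 2.4656.
ΔMB = ΔM / m = (−9.25) / 2.4656 ≈ -3.7516 billion.

-3.75 billion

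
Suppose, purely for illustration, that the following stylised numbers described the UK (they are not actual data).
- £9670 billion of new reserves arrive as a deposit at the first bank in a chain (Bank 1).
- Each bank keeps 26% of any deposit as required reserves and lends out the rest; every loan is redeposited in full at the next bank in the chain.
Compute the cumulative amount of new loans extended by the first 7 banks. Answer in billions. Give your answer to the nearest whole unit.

Bank i lends (1 − rr)^i of the original deposit: Bank 1 lends 9670·0.7400 = 7155.8000, Bank 2 lends 9670·0.7400² = 5295.2920, and so on.
Summing a geometric series: total = 9670·[0.7400·(1 − 0.7400^7) / (1 − 0.7400)] ≈ 24177.9949 billion.

£24178 billion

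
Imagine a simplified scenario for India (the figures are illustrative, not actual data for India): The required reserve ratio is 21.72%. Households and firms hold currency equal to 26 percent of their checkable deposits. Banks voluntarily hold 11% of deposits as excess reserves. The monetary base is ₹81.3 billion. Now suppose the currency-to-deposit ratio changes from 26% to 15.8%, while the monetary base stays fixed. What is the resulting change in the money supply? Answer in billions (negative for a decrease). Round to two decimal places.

₹19.58 billion

Initially m₁ = (1 + 0.26) / (0.2172 + 0.11 + 0.26) ≈ 2.14578, so M₁ = 2.14578 × 81.3 ≈ 174.4519 billion.
After the change m₂ = (1 + 0.158) / (0.2172 + 0.11 + 0.158) ≈ 2.38664, so M₂ = 2.38664 × 81.3 ≈ 194.0338 billion.
ΔM = M₂ − M₁ = 194.0338 − 174.4519 = 19.5819 billion.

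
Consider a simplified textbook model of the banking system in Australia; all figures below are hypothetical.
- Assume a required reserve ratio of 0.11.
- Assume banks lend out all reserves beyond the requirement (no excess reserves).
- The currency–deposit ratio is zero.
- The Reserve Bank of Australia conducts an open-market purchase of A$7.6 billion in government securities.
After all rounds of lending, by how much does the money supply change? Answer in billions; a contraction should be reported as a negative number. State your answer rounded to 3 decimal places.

The simple money multiplier is m = 1/rr = 1/0.11 ≈ 9.09091.
An open-market purchase increases the monetary base by 7.6 billion, so ΔM = m × ΔMB = 9.09091 × 7.6 ≈ 69.0909 billion.

A$69.091 billion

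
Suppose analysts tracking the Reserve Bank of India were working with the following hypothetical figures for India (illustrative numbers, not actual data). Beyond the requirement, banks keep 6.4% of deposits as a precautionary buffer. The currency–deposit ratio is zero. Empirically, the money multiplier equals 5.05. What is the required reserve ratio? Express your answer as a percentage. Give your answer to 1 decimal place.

13.4%

Using m = 5.05. Since m = (1 + c)/(c + rr + e), the denominator satisfies c + rr + e = (1 + c)/m = (1 + 0) / 5.05 ≈ 0.198020.
With c = 0 and e = 0.064, the required reserve ratio is 0.198020 − 0 − 0.064 = 0.13402.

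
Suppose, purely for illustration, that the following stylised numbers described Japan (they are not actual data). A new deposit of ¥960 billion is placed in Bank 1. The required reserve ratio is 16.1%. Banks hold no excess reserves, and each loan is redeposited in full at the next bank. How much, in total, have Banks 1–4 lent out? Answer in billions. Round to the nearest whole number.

Bank i lends (1 − rr)^i of the original deposit: Bank 1 lends 960·0.8390 = 805.4400, Bank 2 lends 960·0.8390² ≈ 675.7642, and so on.
Summing a geometric series: total = 960·[0.8390·(1 − 0.8390^4) / (1 − 0.8390)] ≈ 2523.8549 billion.

¥2524 billion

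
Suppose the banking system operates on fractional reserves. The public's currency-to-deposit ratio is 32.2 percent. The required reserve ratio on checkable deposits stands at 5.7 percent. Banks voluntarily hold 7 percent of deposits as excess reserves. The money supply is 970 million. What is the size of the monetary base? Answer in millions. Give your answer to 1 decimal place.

The money multiplier is m = (1 + c) / (rr + e + c) = (1 + 0.322) / (0.057 + 0.07 + 0.322) ≈ 2.94432.
MB = M / m = 970 / 2.94432 ≈ 329.4479 million.

329.4 million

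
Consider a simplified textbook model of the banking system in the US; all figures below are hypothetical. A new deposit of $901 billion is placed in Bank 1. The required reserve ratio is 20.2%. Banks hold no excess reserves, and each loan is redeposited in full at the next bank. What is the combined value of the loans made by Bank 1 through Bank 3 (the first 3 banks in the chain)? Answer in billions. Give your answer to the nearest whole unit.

Bank i lends (1 − rr)^i of the original deposit: Bank 1 lends 901·0.7980 = 718.9980, Bank 2 lends 901·0.7980² ≈ 573.7604, and so on.
Summing a geometric series: total = 901·[0.7980·(1 − 0.7980^3) / (1 − 0.7980)] ≈ 1750.6192 billion.

$1751 billion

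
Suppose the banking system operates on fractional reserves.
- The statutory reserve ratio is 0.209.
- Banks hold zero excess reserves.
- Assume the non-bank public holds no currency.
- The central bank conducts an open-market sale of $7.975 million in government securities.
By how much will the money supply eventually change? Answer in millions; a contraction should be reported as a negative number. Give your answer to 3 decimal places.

-38.158 million

The simple money multiplier is m = 1/rr = 1/0.209 ≈ 4.78469.
An open-market sale reduces the monetary base by 7.975 million, so ΔM = m × ΔMB = 4.78469 × (−7.975) ≈ -38.1579 million.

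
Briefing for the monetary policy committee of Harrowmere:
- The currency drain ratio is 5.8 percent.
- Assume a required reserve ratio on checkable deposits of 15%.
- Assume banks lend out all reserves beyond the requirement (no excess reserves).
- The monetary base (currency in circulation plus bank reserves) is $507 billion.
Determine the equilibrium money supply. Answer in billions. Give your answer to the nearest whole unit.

The money multiplier is m = (1 + c) / (rr + c) = (1 + 0.058) / (0.15 + 0.058) ≈ 5.0865.
So M = m × MB = 5.0865 × 507 = 2578.8555 billion.

$2579 billion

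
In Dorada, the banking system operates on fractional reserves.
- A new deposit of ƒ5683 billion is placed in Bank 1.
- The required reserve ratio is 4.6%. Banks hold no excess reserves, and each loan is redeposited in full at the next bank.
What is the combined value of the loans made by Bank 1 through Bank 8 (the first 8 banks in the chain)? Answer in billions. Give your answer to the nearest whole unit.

ƒ36996 billion

Bank i lends (1 − rr)^i of the original deposit: Bank 1 lends 5683·0.9540 = 5421.5820, Bank 2 lends 5683·0.9540² ≈ 5172.1892, and so on.
Summing a geometric series: total = 5683·[0.9540·(1 − 0.9540^8) / (1 − 0.9540)] ≈ 36996.4826 billion.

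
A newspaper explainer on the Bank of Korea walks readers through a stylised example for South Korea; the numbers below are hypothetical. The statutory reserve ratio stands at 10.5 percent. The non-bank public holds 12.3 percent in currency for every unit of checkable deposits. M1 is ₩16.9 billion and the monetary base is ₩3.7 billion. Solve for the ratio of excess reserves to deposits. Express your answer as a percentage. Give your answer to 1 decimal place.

1.8%

Using m = M/MB = 16.9/3.7 ≈ 4.567568. Since m = (1 + c)/(c + rr + e), the denominator satisfies c + rr + e = (1 + c)/m = (1 + 0.123) / 4.567568 ≈ 0.245864.
With c = 0.123 and rr = 0.105, the ratio of excess reserves to deposits is 0.245864 − 0.123 − 0.105 = 0.017864.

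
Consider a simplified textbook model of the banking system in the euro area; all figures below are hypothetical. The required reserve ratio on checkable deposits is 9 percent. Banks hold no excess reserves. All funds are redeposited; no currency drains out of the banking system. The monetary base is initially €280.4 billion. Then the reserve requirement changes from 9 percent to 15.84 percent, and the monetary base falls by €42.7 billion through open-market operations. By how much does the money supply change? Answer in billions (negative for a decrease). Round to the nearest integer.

-1615 billion

Before: m₁ = 1 / (0.09) ≈ 11.1111, MB₁ = 280.4, so M₁ = 11.1111 × 280.4 ≈ 3115.5524 billion.
After: m₂ = 1 / (0.1584) ≈ 6.3131, MB₂ = 280.4 − 42.7 = 237.7, so M₂ = 6.3131 × 237.7 ≈ 1500.6239 billion.
ΔM = M₂ − M₁ = 1500.6239 − 3115.5524 = -1614.9285 billion.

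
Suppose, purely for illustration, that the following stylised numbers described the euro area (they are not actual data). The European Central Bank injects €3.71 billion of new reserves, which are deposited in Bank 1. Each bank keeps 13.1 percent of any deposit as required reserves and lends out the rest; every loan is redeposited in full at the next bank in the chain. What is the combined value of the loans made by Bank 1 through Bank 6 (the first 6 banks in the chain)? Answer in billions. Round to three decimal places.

€14.012 billion

Bank i lends (1 − rr)^i of the original deposit: Bank 1 lends 3.71·0.8690 ≈ 3.2240, Bank 2 lends 3.71·0.8690² ≈ 2.8016, and so on.
Summing a geometric series: total = 3.71·[0.8690·(1 − 0.8690^6) / (1 − 0.8690)] ≈ 14.0122 billion.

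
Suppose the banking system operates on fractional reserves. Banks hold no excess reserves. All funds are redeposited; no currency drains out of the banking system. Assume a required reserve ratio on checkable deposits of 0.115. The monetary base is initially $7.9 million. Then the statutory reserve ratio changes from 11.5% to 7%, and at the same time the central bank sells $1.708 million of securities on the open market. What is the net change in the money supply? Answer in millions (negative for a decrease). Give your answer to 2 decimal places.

Before: m₁ = 1 / (0.115) ≈ 8.6957, MB₁ = 7.9, so M₁ = 8.6957 × 7.9 ≈ 68.696 million.
After: m₂ = 1 / (0.07) ≈ 14.2857, MB₂ = 7.9 − 1.708 = 6.192, so M₂ = 14.2857 × 6.192 ≈ 88.4571 million.
ΔM = M₂ − M₁ = 88.4571 − 68.696 = 19.7611 million.

$19.76 million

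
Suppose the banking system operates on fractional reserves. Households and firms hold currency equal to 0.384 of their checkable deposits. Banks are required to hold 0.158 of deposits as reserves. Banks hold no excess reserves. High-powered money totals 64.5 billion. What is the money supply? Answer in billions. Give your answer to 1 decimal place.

The money multiplier is m = (1 + c) / (rr + c) = (1 + 0.384) / (0.158 + 0.384) ≈ 2.5535.
So M = m × MB = 2.5535 × 64.5 ≈ 164.7007 billion.

164.7 billion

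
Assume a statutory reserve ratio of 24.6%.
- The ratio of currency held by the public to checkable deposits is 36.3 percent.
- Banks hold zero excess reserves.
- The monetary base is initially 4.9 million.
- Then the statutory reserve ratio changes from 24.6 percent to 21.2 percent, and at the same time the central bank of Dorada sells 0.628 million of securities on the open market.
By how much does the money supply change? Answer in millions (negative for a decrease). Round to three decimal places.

Before: m₁ = (1 + 0.363) / (0.246 + 0.363) ≈ 2.23810, MB₁ = 4.9, so M₁ = 2.23810 × 4.9 ≈ 10.9667 million.
After: m₂ = (1 + 0.363) / (0.212 + 0.363) ≈ 2.37043, MB₂ = 4.9 − 0.628 = 4.272, so M₂ = 2.37043 × 4.272 ≈ 10.1265 million.
ΔM = M₂ − M₁ = 10.1265 − 10.9667 = -0.8402 million.

-0.840 million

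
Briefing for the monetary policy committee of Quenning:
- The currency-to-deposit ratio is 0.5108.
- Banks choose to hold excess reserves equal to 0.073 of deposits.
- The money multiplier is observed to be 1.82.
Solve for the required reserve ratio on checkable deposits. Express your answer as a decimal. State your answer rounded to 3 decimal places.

0.246

Using m = 1.82. Since m = (1 + c)/(c + rr + e), the denominator satisfies c + rr + e = (1 + c)/m = (1 + 0.5108) / 1.82 ≈ 0.830110.
With c = 0.5108 and e = 0.073, the required reserve ratio on checkable deposits is 0.830110 − 0.5108 − 0.073 = 0.24631.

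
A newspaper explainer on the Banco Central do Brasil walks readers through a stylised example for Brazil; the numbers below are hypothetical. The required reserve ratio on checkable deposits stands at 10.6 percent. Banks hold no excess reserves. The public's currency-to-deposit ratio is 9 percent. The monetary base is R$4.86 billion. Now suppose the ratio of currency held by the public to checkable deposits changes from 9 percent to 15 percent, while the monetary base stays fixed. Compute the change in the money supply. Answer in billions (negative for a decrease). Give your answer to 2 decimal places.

-5.20 billion

Initially m₁ = (1 + 0.09) / (0.106 + 0.09) ≈ 5.5612, so M₁ = 5.5612 × 4.86 ≈ 27.0274 billion.
After the change m₂ = (1 + 0.15) / (0.106 + 0.15) ≈ 4.4922, so M₂ = 4.4922 × 4.86 ≈ 21.8321 billion.
ΔM = M₂ − M₁ = 21.8321 − 27.0274 = -5.1953 billion.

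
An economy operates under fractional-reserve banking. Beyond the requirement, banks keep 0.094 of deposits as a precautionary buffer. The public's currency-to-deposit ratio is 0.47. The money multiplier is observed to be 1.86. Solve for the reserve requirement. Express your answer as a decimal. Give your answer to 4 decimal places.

Using m = 1.86. Since m = (1 + c)/(c + rr + e), the denominator satisfies c + rr + e = (1 + c)/m = (1 + 0.47) / 1.86 ≈ 0.790323.
With c = 0.47 and e = 0.094, the reserve requirement is 0.790323 − 0.47 − 0.094 = 0.226323.

0.2263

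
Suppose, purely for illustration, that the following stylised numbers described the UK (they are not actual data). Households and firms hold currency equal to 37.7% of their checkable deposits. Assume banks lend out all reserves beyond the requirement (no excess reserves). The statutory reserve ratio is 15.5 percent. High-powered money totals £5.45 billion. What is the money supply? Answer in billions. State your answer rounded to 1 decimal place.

The money multiplier is m = (1 + c) / (rr + c) = (1 + 0.377) / (0.155 + 0.377) ≈ 2.5883.
So M = m × MB = 2.5883 × 5.45 ≈ 14.1062 billion.

£14.1 billion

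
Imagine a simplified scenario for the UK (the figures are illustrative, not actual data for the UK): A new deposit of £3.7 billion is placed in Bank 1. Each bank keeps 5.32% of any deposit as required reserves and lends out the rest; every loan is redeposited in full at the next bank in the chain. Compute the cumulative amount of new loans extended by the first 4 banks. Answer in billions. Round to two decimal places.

£12.93 billion

Bank i lends (1 − rr)^i of the original deposit: Bank 1 lends 3.7·0.9468 ≈ 3.5032, Bank 2 lends 3.7·0.9468² ≈ 3.3168, and so on.
Summing a geometric series: total = 3.7·[0.9468·(1 − 0.9468^4) / (1 − 0.9468)] ≈ 12.9336 billion.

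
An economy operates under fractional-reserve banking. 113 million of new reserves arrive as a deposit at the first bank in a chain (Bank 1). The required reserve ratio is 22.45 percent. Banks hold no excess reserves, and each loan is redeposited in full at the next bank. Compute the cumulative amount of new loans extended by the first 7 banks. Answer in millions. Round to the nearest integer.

324 million

Bank i lends (1 − rr)^i of the original deposit: Bank 1 lends 113·0.7755 = 87.6315, Bank 2 lends 113·0.7755² ≈ 67.9582, and so on.
Summing a geometric series: total = 113·[0.7755·(1 − 0.7755^7) / (1 − 0.7755)] ≈ 324.4967 million.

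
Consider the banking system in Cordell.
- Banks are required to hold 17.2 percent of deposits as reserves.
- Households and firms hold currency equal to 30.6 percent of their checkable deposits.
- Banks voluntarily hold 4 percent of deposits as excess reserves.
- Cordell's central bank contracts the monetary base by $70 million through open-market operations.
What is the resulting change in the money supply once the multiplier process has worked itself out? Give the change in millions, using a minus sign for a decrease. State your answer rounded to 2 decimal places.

The money multiplier is m = (1 + c) / (rr + e + c) = (1 + 0.306) / (0.172 + 0.04 + 0.306) ≈ 2.52124.
The sale removes 70 million of base, so ΔM = m × ΔMB = 2.52124 × (−70) = -176.4868 million.

-176.49 million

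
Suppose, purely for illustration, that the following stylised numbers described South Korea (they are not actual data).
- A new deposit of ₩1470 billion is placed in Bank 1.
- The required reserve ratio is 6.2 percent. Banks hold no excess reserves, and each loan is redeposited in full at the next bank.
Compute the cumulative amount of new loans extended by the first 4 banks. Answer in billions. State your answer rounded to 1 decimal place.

₩5023.4 billion

Bank i lends (1 − rr)^i of the original deposit: Bank 1 lends 1470·0.9380 = 1378.8600, Bank 2 lends 1470·0.9380² ≈ 1293.3707, and so on.
Summing a geometric series: total = 1470·[0.9380·(1 − 0.9380^4) / (1 − 0.9380)] ≈ 5023.3768 billion.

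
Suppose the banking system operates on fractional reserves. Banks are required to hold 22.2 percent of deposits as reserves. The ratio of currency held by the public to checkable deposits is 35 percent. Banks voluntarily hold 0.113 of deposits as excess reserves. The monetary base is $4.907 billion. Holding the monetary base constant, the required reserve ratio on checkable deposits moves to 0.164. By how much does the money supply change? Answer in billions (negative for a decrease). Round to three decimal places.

Initially m₁ = (1 + 0.35) / (0.222 + 0.113 + 0.35) ≈ 1.97080, so M₁ = 1.97080 × 4.907 ≈ 9.6707 billion.
After the change m₂ = (1 + 0.35) / (0.164 + 0.113 + 0.35) ≈ 2.15311, so M₂ = 2.15311 × 4.907 ≈ 10.5653 billion.
ΔM = M₂ − M₁ = 10.5653 − 9.6707 = 0.8946 billion.

$0.895 billion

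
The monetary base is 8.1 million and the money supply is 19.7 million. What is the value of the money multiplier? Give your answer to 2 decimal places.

2.43

The money multiplier is m = M / MB = 19.7 / 8.1 ≈ 2.43210.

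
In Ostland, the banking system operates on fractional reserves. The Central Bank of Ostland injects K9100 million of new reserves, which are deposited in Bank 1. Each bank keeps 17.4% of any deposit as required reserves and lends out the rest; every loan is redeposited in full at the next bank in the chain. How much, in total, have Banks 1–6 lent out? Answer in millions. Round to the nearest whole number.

Bank i lends (1 − rr)^i of the original deposit: Bank 1 lends 9100·0.8260 = 7516.6000, Bank 2 lends 9100·0.8260² = 6208.7116, and so on.
Summing a geometric series: total = 9100·[0.8260·(1 − 0.8260^6) / (1 − 0.8260)] ≈ 29478.9023 million.

K29479 million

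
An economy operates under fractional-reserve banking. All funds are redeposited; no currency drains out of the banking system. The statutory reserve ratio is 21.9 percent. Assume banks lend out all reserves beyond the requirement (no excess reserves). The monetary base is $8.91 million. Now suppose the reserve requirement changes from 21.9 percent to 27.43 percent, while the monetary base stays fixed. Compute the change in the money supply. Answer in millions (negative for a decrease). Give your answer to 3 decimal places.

Initially m₁ = 1 / (0.219) ≈ 4.56621, so M₁ = 4.56621 × 8.91 ≈ 40.6849 million.
After the change m₂ = 1 / (0.2743) ≈ 3.64564, so M₂ = 3.64564 × 8.91 ≈ 32.4827 million.
ΔM = M₂ − M₁ = 32.4827 − 40.6849 = -8.2022 million.

-8.202 million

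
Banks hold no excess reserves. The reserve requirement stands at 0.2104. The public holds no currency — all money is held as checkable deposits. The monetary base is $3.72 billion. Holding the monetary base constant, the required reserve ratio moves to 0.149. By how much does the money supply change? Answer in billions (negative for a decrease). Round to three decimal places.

$7.286 billion

Initially m₁ = 1 / (0.2104) ≈ 4.75285, so M₁ = 4.75285 × 3.72 ≈ 17.6806 billion.
After the change m₂ = 1 / (0.149) ≈ 6.71141, so M₂ = 6.71141 × 3.72 ≈ 24.9664 billion.
ΔM = M₂ − M₁ = 24.9664 − 17.6806 = 7.2858 billion.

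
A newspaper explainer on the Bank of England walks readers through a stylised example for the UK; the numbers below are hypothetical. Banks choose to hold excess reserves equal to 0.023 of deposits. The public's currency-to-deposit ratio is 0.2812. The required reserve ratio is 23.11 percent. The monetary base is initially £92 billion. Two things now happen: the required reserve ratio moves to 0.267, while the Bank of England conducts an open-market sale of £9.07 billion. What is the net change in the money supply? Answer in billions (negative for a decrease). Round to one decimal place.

Before: m₁ = (1 + 0.2812) / (0.2311 + 0.023 + 0.2812) ≈ 2.3934, MB₁ = 92, so M₁ = 2.3934 × 92 = 220.1928 billion.
After: m₂ = (1 + 0.2812) / (0.267 + 0.023 + 0.2812) ≈ 2.2430, MB₂ = 92 − 9.07 = 82.93, so M₂ = 2.2430 × 82.93 ≈ 186.012 billion.
ΔM = M₂ − M₁ = 186.012 − 220.1928 = -34.1808 billion.

-34.2 billion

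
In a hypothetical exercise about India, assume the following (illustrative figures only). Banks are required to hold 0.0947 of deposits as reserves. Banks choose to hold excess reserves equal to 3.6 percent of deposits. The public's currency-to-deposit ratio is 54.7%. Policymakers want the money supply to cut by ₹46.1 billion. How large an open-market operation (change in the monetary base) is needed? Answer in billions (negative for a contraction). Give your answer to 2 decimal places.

The money multiplier is m = (1 + c) / (rr + e + c) = (1 + 0.547) / (0.0947 + 0.036 + 0.547) ≈ 2.28272.
ΔMB = ΔM / m = (−46.1) / 2.28272 ≈ -20.1952 billion.

-20.20 billion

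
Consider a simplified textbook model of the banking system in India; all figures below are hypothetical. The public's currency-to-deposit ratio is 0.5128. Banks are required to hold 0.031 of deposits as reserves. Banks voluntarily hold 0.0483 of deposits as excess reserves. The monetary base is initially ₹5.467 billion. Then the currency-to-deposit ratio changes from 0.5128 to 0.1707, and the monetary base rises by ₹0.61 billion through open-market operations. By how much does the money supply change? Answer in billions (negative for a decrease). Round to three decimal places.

₹14.489 billion

Before: m₁ = (1 + 0.5128) / (0.031 + 0.0483 + 0.5128) ≈ 2.55497, MB₁ = 5.467, so M₁ = 2.55497 × 5.467 ≈ 13.968 billion.
After: m₂ = (1 + 0.1707) / (0.031 + 0.0483 + 0.1707) = 4.68280, MB₂ = 5.467 + 0.61 = 6.077, so M₂ = 4.68280 × 6.077 ≈ 28.4574 billion.
ΔM = M₂ − M₁ = 28.4574 − 13.968 = 14.4894 billion.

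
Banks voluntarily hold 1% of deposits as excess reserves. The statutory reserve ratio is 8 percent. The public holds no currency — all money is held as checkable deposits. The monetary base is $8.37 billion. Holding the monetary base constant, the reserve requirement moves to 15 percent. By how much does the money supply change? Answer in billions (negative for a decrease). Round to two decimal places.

-40.69 billion

Initially m₁ = 1 / (0.08 + 0.01) ≈ 11.1111, so M₁ = 11.1111 × 8.37 ≈ 92.9999 billion.
After the change m₂ = 1 / (0.15 + 0.01) = 6.25, so M₂ = 6.25 × 8.37 = 52.3125 billion.
ΔM = M₂ − M₁ = 52.3125 − 92.9999 = -40.6874 billion.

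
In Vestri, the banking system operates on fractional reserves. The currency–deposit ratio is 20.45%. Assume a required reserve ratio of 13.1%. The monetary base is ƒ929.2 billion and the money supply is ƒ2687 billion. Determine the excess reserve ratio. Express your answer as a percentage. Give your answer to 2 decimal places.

Using m = M/MB = 2687/929.2 ≈ 2.891735. Since m = (1 + c)/(c + rr + e), the denominator satisfies c + rr + e = (1 + c)/m = (1 + 0.2045) / 2.891735 ≈ 0.416532.
With c = 0.2045 and rr = 0.131, the excess reserve ratio is 0.416532 − 0.2045 − 0.131 = 0.081032.

8.10%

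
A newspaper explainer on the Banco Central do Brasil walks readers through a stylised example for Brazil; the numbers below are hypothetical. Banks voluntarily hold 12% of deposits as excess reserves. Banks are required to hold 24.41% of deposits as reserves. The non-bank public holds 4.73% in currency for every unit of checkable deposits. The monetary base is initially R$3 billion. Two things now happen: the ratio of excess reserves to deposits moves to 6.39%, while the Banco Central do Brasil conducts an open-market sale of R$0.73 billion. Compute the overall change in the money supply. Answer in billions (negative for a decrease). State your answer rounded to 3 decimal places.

-0.946 billion

Before: m₁ = (1 + 0.0473) / (0.2441 + 0.12 + 0.0473) ≈ 2.54570, MB₁ = 3, so M₁ = 2.54570 × 3 = 7.6371 billion.
After: m₂ = (1 + 0.0473) / (0.2441 + 0.0639 + 0.0473) ≈ 2.94765, MB₂ = 3 − 0.73 = 2.27, so M₂ = 2.94765 × 2.27 ≈ 6.6912 billion.
ΔM = M₂ − M₁ = 6.6912 − 7.6371 = -0.9459 billion.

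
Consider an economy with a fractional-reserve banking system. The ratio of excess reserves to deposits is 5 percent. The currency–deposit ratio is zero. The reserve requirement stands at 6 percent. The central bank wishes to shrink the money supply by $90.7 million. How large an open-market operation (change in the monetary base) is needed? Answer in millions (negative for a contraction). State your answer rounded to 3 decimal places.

-9.977 million

The money multiplier is m = 1 / (rr + e) = 1 / (0.06 + 0.05) ≈ 9.090909.
ΔMB = ΔM / m = (−90.7) / 9.090909 ≈ -9.977 million.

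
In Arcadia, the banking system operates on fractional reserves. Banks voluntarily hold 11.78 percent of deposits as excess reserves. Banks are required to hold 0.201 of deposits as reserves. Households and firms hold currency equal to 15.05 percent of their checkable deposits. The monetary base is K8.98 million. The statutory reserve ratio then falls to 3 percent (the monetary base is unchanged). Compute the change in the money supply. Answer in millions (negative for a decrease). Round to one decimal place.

Initially m₁ = (1 + 0.1505) / (0.201 + 0.1178 + 0.1505) ≈ 2.4515, so M₁ = 2.4515 × 8.98 ≈ 22.0145 million.
After the change m₂ = (1 + 0.1505) / (0.03 + 0.1178 + 0.1505) ≈ 3.8569, so M₂ = 3.8569 × 8.98 ≈ 34.635 million.
ΔM = M₂ − M₁ = 34.635 − 22.0145 = 12.6205 million.

K12.6 million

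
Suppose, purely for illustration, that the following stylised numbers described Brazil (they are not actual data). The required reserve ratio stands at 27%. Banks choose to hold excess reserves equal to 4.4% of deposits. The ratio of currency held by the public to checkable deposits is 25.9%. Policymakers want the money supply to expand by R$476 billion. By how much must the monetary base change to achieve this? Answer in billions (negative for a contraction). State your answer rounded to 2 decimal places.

The money multiplier is m = (1 + c) / (rr + e + c) = (1 + 0.259) / (0.27 + 0.044 + 0.259) ≈ 2.197208.
ΔMB = ΔM / m = (+476) / 2.197208 ≈ 216.6386 billion.

R$216.64 billion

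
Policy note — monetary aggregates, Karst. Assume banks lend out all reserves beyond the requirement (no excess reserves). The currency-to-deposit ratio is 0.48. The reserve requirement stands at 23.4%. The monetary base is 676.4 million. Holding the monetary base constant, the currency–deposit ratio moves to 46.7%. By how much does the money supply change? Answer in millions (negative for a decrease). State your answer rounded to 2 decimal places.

Initially m₁ = (1 + 0.48) / (0.234 + 0.48) ≈ 2.072829, so M₁ = 2.072829 × 676.4 ≈ 1402.0615 million.
After the change m₂ = (1 + 0.467) / (0.234 + 0.467) ≈ 2.092725, so M₂ = 2.092725 × 676.4 ≈ 1415.5192 million.
ΔM = M₂ − M₁ = 1415.5192 − 1402.0615 = 13.4577 million.

13.46 million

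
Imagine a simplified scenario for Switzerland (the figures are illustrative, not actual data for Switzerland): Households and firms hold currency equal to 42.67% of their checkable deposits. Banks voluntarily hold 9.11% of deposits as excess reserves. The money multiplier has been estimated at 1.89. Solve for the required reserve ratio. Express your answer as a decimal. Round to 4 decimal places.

0.2371

Using m = 1.89. Since m = (1 + c)/(c + rr + e), the denominator satisfies c + rr + e = (1 + c)/m = (1 + 0.4267) / 1.89 ≈ 0.754868.
With c = 0.4267 and e = 0.0911, the required reserve ratio is 0.754868 − 0.4267 − 0.0911 = 0.237068.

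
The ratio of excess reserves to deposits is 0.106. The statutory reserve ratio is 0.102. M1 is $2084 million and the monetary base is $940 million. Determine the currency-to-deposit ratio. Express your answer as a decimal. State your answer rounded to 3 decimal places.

0.443

Using m = M/MB = 2084/940 ≈ 2.217021. From m = (1 + c)/(c + rr + e), rearranging gives 1 + c = m·(c + rr + e), so c·(1 − m) = m·(rr + e) − 1.
Hence c = [m·(rr + e) − 1]/(1 − m) = [2.217021 × (0.102 + 0.106) − 1] / (1 − 2.217021) ≈ 0.442769.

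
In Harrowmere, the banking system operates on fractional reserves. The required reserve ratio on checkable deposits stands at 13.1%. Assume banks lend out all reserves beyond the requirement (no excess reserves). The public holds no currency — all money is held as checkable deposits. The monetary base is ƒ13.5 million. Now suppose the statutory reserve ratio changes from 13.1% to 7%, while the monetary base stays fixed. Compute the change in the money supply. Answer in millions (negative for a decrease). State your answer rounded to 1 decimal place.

ƒ89.8 million

Initially m₁ = 1 / (0.131) ≈ 7.6336, so M₁ = 7.6336 × 13.5 = 103.0536 million.
After the change m₂ = 1 / (0.07) ≈ 14.2857, so M₂ = 14.2857 × 13.5 ≈ 192.857 million.
ΔM = M₂ − M₁ = 192.857 − 103.0536 = 89.8034 million.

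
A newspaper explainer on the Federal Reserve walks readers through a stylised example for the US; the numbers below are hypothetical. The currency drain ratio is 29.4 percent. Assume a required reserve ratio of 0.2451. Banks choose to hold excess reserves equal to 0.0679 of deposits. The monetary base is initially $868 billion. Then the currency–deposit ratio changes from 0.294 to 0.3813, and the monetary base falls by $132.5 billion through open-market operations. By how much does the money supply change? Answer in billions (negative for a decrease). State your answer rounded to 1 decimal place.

-387.1 billion

Before: m₁ = (1 + 0.294) / (0.2451 + 0.0679 + 0.294) ≈ 2.13180, MB₁ = 868, so M₁ = 2.13180 × 868 = 1850.4024 billion.
After: m₂ = (1 + 0.3813) / (0.2451 + 0.0679 + 0.3813) ≈ 1.98949, MB₂ = 868 − 132.5 = 735.5, so M₂ = 1.98949 × 735.5 ≈ 1463.2699 billion.
ΔM = M₂ − M₁ = 1463.2699 − 1850.4024 = -387.1325 billion.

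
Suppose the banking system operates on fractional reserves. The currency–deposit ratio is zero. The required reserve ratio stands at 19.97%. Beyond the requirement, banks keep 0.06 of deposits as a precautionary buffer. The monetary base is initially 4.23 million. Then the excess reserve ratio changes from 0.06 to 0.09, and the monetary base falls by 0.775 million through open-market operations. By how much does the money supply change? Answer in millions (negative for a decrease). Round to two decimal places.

-4.36 million

Before: m₁ = 1 / (0.1997 + 0.06) ≈ 3.8506, MB₁ = 4.23, so M₁ = 3.8506 × 4.23 ≈ 16.288 million.
After: m₂ = 1 / (0.1997 + 0.09) ≈ 3.4518, MB₂ = 4.23 − 0.775 = 3.455, so M₂ = 3.4518 × 3.455 ≈ 11.926 million.
ΔM = M₂ − M₁ = 11.926 − 16.288 = -4.362 million.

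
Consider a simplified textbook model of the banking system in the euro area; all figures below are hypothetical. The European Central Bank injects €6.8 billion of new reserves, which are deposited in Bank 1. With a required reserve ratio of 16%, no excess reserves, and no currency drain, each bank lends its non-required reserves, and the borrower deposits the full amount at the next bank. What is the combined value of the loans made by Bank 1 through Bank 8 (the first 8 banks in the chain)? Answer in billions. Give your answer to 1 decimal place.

€26.9 billion

Bank i lends (1 − rr)^i of the original deposit: Bank 1 lends 6.8·0.8400 = 5.7120, Bank 2 lends 6.8·0.8400² ≈ 4.7981, and so on.
Summing a geometric series: total = 6.8·[0.8400·(1 − 0.8400^8) / (1 − 0.8400)] ≈ 26.8508 billion.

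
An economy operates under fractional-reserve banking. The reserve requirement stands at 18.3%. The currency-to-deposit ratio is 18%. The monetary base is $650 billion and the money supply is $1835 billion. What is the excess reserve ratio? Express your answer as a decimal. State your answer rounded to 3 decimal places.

Using m = M/MB = 1835/650 ≈ 2.823077. Since m = (1 + c)/(c + rr + e), the denominator satisfies c + rr + e = (1 + c)/m = (1 + 0.18) / 2.823077 ≈ 0.417984.
With c = 0.18 and rr = 0.183, the excess reserve ratio is 0.417984 − 0.18 − 0.183 = 0.054984.

0.055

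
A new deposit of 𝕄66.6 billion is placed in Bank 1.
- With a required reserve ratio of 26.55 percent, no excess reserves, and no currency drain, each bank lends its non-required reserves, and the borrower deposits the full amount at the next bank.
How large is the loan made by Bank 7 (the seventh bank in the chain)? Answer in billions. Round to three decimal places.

𝕄7.681 billion

Each bank lends a fraction (1 − rr) = 0.7345 of the deposit it receives, so Bank 7 receives 66.6·0.7345^6 and lends 66.6·0.7345^7 ≈ 7.6810 billion.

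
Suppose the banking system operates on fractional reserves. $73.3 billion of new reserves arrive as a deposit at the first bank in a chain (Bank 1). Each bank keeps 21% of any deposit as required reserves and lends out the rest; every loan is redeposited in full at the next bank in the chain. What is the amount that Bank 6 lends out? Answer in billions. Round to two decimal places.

Each bank lends a fraction (1 − rr) = 0.7900 of the deposit it receives, so Bank 6 receives 73.3·0.7900^5 and lends 73.3·0.7900^6 ≈ 17.8183 billion.

$17.82 billion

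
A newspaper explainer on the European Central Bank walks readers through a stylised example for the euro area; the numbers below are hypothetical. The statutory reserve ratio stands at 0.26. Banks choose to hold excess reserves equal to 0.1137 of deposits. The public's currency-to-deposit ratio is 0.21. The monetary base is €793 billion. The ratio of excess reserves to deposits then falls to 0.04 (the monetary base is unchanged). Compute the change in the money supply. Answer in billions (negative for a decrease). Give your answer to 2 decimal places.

Initially m₁ = (1 + 0.21) / (0.26 + 0.1137 + 0.21) ≈ 2.072983, so M₁ = 2.072983 × 793 ≈ 1643.8755 billion.
After the change m₂ = (1 + 0.21) / (0.26 + 0.04 + 0.21) ≈ 2.372549, so M₂ = 2.372549 × 793 ≈ 1881.4314 billion.
ΔM = M₂ − M₁ = 1881.4314 − 1643.8755 = 237.5559 billion.

€237.56 billion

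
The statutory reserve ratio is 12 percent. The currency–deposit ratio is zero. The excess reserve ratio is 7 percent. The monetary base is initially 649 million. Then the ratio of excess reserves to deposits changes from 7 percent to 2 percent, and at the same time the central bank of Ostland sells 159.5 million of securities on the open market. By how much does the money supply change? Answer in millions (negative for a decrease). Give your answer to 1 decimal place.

80.6 million

Before: m₁ = 1 / (0.12 + 0.07) ≈ 5.26316, MB₁ = 649, so M₁ = 5.26316 × 649 ≈ 3415.7908 million.
After: m₂ = 1 / (0.12 + 0.02) ≈ 7.14286, MB₂ = 649 − 159.5 = 489.5, so M₂ = 7.14286 × 489.5 ≈ 3496.43 million.
ΔM = M₂ − M₁ = 3496.43 − 3415.7908 = 80.6392 million.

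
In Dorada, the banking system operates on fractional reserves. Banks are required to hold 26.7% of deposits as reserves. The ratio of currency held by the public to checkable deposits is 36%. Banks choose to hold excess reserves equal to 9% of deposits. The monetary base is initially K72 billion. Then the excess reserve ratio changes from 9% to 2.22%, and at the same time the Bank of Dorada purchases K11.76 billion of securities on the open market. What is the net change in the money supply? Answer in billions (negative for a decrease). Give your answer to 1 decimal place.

Before: m₁ = (1 + 0.36) / (0.267 + 0.09 + 0.36) ≈ 1.8968, MB₁ = 72, so M₁ = 1.8968 × 72 = 136.5696 billion.
After: m₂ = (1 + 0.36) / (0.267 + 0.0222 + 0.36) ≈ 2.0949, MB₂ = 72 + 11.76 = 83.76, so M₂ = 2.0949 × 83.76 ≈ 175.4688 billion.
ΔM = M₂ − M₁ = 175.4688 − 136.5696 = 38.8992 billion.

K38.9 billion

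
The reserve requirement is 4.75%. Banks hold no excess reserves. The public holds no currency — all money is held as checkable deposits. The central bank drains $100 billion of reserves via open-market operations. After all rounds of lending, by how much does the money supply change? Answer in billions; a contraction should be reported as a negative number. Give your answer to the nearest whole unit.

-2105 billion

The simple money multiplier is m = 1/rr = 1/0.0475 ≈ 21.0526.
An open-market sale reduces the monetary base by 100 billion, so ΔM = m × ΔMB = 21.0526 × (−100) = -2105.26 billion.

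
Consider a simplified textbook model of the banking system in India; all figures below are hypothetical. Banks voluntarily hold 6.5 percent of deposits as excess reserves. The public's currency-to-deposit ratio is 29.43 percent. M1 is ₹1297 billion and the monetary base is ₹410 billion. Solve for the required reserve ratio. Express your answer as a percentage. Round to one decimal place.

5.0%

Using m = M/MB = 1297/410 ≈ 3.163415. Since m = (1 + c)/(c + rr + e), the denominator satisfies c + rr + e = (1 + c)/m = (1 + 0.2943) / 3.163415 ≈ 0.409146.
With c = 0.2943 and e = 0.065, the required reserve ratio is 0.409146 − 0.2943 − 0.065 = 0.049846.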